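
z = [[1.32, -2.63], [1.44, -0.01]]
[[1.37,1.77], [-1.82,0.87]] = z@[[-1.27, 0.6], [-1.16, -0.37]]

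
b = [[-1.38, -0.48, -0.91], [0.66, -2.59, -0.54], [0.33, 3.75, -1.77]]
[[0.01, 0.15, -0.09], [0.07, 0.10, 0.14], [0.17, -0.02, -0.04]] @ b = [[0.06, -0.73, 0.07], [0.02, 0.23, -0.37], [-0.26, -0.18, -0.07]]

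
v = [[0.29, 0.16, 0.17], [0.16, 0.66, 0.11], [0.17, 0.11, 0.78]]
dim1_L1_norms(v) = [0.62, 0.93, 1.06]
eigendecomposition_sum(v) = [[0.18, -0.05, -0.04], [-0.05, 0.02, 0.01], [-0.04, 0.01, 0.01]] + [[0.11, 0.17, 0.25], [0.17, 0.25, 0.38], [0.25, 0.38, 0.57]] + [[0.01, 0.05, -0.03], [0.05, 0.39, -0.28], [-0.03, -0.28, 0.2]]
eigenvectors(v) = [[-0.94,0.34,-0.10], [0.27,0.52,-0.81], [0.22,0.78,0.58]]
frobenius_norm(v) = 1.12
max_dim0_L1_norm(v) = 1.06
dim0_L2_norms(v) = [0.37, 0.69, 0.81]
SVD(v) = [[0.34,0.10,-0.94],[0.52,0.81,0.27],[0.78,-0.58,0.22]] @ diag([0.9277151972996566, 0.5996544417624531, 0.20263036093789014]) @ [[0.34, 0.52, 0.78], [0.1, 0.81, -0.58], [-0.94, 0.27, 0.22]]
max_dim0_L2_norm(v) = 0.81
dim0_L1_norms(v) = [0.62, 0.93, 1.06]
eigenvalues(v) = [0.2, 0.93, 0.6]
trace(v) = 1.73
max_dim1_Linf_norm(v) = 0.78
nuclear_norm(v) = 1.73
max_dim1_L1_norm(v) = 1.06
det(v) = 0.11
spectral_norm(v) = 0.93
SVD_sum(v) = [[0.11, 0.17, 0.25], [0.17, 0.25, 0.38], [0.25, 0.38, 0.57]] + [[0.01, 0.05, -0.03], [0.05, 0.39, -0.28], [-0.03, -0.28, 0.20]] + [[0.18,  -0.05,  -0.04], [-0.05,  0.02,  0.01], [-0.04,  0.01,  0.01]]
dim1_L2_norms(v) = [0.37, 0.69, 0.81]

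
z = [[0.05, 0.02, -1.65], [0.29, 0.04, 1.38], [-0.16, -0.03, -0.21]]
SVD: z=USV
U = [[0.76, 0.60, 0.25], [-0.65, 0.63, 0.43], [0.10, -0.49, 0.86]]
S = [2.17, 0.3, 0.0]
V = [[-0.08, -0.01, -1.00],  [0.98, 0.18, -0.08],  [0.18, -0.98, -0.01]]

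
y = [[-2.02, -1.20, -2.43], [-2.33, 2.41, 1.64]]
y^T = [[-2.02, -2.33], [-1.20, 2.41], [-2.43, 1.64]]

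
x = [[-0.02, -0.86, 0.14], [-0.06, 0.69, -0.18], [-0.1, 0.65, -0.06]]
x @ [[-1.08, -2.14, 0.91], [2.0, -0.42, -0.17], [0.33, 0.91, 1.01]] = [[-1.65, 0.53, 0.27], [1.39, -0.33, -0.35], [1.39, -0.11, -0.26]]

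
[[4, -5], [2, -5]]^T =[[4, 2], [-5, -5]]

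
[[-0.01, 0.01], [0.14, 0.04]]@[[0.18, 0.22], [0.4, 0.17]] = [[0.0, -0.00], [0.04, 0.04]]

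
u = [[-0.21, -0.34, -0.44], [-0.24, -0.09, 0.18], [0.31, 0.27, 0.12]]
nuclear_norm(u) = 1.07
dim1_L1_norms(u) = [0.99, 0.51, 0.7]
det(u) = -0.00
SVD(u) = [[-0.82, 0.4, 0.42],[-0.11, -0.82, 0.56],[0.57, 0.41, 0.72]] @ diag([0.7068669221233448, 0.3676127190713704, 0.00020780958322155426]) @ [[0.53, 0.62, 0.58], [0.65, 0.13, -0.75], [0.54, -0.77, 0.34]]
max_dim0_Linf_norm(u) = 0.44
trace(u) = -0.18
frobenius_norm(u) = 0.80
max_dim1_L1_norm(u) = 0.99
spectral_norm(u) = 0.71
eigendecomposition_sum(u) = [[0.00, 0.00, 0.00], [-0.5, -0.51, -0.37], [0.39, 0.40, 0.28]] + [[0.04, 0.05, 0.06], [-0.05, -0.07, -0.09], [0.02, 0.03, 0.04]] + [[-0.25, -0.39, -0.50], [0.31, 0.49, 0.64], [-0.1, -0.16, -0.2]]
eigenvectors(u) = [[-0.0, 0.55, -0.6], [0.79, -0.77, 0.76], [-0.61, 0.33, -0.24]]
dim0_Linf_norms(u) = [0.31, 0.34, 0.44]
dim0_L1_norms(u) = [0.76, 0.7, 0.74]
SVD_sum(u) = [[-0.31, -0.36, -0.33],  [-0.04, -0.05, -0.05],  [0.21, 0.25, 0.23]] + [[0.1, 0.02, -0.11], [-0.2, -0.04, 0.23], [0.10, 0.02, -0.11]] + [[0.00, -0.00, 0.00], [0.00, -0.00, 0.0], [0.00, -0.0, 0.0]]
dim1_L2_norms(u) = [0.59, 0.31, 0.43]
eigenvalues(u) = [-0.23, 0.01, 0.04]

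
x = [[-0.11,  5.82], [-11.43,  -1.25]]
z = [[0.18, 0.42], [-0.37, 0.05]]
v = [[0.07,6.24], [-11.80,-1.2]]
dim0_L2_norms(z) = [0.41, 0.42]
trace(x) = -1.36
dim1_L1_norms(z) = [0.6, 0.42]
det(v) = 73.55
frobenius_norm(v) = 13.40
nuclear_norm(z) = 0.82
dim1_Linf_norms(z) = [0.42, 0.37]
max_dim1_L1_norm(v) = 13.0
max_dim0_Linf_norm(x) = 11.43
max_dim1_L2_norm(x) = 11.5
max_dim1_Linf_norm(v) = 11.8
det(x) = 66.66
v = x + z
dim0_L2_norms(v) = [11.8, 6.35]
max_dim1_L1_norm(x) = 12.68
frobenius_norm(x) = 12.89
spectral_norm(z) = 0.48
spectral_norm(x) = 11.51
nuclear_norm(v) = 18.08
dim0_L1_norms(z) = [0.55, 0.47]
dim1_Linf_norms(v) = [6.24, 11.8]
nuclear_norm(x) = 17.30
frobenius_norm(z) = 0.59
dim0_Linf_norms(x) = [11.43, 5.82]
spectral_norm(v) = 11.89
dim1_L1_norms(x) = [5.93, 12.68]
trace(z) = 0.23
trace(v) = -1.13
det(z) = 0.16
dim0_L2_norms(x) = [11.43, 5.95]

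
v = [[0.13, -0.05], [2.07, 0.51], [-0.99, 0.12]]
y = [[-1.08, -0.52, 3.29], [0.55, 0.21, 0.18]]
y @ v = [[-4.47, 0.18], [0.33, 0.1]]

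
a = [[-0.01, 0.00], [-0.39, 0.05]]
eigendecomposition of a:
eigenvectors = [[0.0, 0.15], [1.00, 0.99]]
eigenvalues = [0.05, -0.01]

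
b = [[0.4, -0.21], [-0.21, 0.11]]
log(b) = [[(-2.37+0.68j), (-3.24+1.29j)], [-3.24+1.29j, (-6.84+2.46j)]]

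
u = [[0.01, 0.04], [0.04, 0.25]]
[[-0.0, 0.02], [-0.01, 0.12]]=u @ [[-0.08, 0.23], [-0.04, 0.45]]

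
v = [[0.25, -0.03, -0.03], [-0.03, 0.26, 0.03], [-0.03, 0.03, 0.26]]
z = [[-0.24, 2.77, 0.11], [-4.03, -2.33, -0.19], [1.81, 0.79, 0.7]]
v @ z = [[0.01,  0.74,  0.01], [-0.99,  -0.67,  -0.03], [0.36,  0.05,  0.17]]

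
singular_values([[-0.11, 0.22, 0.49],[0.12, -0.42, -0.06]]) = [0.63, 0.32]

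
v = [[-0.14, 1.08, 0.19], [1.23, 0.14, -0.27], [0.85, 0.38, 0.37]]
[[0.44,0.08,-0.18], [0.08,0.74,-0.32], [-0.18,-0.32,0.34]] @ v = [[-0.12, 0.42, -0.0], [0.63, 0.07, -0.3], [-0.08, -0.11, 0.18]]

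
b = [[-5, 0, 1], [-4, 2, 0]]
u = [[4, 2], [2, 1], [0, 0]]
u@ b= [[-28, 4, 4], [-14, 2, 2], [0, 0, 0]]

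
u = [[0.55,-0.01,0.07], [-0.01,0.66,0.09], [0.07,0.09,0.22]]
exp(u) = [[1.74, -0.01, 0.1], [-0.01, 1.94, 0.14], [0.10, 0.14, 1.26]]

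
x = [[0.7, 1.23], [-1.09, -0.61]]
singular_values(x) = [1.82, 0.5]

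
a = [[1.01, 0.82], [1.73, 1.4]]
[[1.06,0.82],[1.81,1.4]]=a@[[-0.16, -0.12], [1.49, 1.15]]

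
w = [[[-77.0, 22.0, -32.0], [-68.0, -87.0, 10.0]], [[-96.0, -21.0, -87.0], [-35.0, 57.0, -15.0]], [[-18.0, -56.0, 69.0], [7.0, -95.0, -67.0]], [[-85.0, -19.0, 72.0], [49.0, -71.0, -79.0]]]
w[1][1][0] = -35.0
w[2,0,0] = -18.0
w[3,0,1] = -19.0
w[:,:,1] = [[22.0, -87.0], [-21.0, 57.0], [-56.0, -95.0], [-19.0, -71.0]]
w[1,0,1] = -21.0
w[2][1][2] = -67.0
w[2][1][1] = -95.0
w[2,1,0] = 7.0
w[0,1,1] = -87.0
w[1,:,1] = [-21.0, 57.0]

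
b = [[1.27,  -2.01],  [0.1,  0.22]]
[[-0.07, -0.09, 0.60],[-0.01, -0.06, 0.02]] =b@ [[-0.07,-0.28,0.36], [-0.01,-0.13,-0.07]]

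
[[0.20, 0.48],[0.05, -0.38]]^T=[[0.20,0.05],  [0.48,-0.38]]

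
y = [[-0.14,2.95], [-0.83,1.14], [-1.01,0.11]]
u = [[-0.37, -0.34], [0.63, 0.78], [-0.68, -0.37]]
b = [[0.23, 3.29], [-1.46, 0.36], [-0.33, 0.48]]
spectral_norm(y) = 3.20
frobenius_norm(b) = 3.67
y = b + u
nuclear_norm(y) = 4.42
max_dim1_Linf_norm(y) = 2.95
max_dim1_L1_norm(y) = 3.09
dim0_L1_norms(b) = [2.02, 4.13]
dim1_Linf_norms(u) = [0.37, 0.78, 0.68]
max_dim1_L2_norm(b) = 3.3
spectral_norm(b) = 3.34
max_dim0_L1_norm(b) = 4.13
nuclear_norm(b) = 4.86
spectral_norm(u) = 1.34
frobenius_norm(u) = 1.36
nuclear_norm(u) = 1.58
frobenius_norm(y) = 3.43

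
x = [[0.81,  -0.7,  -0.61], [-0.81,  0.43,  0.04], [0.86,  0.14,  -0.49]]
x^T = [[0.81, -0.81, 0.86], [-0.70, 0.43, 0.14], [-0.61, 0.04, -0.49]]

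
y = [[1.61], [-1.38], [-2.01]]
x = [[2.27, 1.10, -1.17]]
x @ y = [[4.49]]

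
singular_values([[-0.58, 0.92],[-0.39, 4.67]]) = [4.79, 0.49]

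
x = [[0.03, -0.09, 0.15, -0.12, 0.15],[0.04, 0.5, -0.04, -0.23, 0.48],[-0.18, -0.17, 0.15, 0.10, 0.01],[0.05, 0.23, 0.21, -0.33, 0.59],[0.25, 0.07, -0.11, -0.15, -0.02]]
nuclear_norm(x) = 1.80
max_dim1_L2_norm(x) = 0.75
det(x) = 0.00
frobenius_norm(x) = 1.17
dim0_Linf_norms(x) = [0.25, 0.5, 0.21, 0.33, 0.59]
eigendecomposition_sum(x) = [[-0.12-0.00j,(-0.21+0j),(0.1+0j),0.12-0.00j,(-0.11+0j)], [0.30+0.00j,(0.54-0j),(-0.24+0j),-0.29+0.00j,0.28-0.00j], [(-0.09-0j),(-0.16+0j),(0.07+0j),(0.09-0j),-0.08+0.00j], [0.05+0.00j,(0.09-0j),(-0.04+0j),(-0.05+0j),0.05-0.00j], [-0.01-0.00j,(-0.02+0j),0.01+0.00j,0.01-0.00j,-0.01+0.00j]] + [[(-0.16-0j), (0.02-0j), 0.21-0.00j, -0.06+0.00j, (0.3+0j)],[(-0.08-0j), (0.01-0j), 0.11-0.00j, -0.03+0.00j, (0.15+0j)],[(-0.04-0j), 0.01-0.00j, 0.06-0.00j, -0.02+0.00j, (0.08+0j)],[-0.29-0.00j, (0.04-0j), (0.38-0j), -0.11+0.00j, (0.53+0j)],[(-0.01-0j), -0j, 0.02-0.00j, (-0+0j), (0.02+0j)]] + [[(0.15-0.11j), 0.05-0.03j, (-0.08+0.08j), -0.09+0.05j, -0.02+0.08j], [-0.09+0.00j, -0.03-0.00j, (0.05-0.01j), (0.05+0j), 0.03-0.03j], [(-0.02-0.01j), (-0.01-0j), (0.01+0j), (0.01+0j), (0.01-0.01j)], [(0.14-0.19j), 0.05-0.05j, (-0.07+0.12j), -0.09+0.10j, 0.01+0.10j], [0.14-0.10j, (0.05-0.02j), (-0.07+0.07j), (-0.08+0.05j), (-0.02+0.07j)]] + [[0.15+0.11j, (0.05+0.03j), (-0.08-0.08j), (-0.09-0.05j), (-0.02-0.08j)], [(-0.09-0j), -0.03+0.00j, 0.05+0.01j, 0.05-0.00j, 0.03+0.03j], [(-0.02+0.01j), (-0.01+0j), (0.01-0j), (0.01-0j), 0.01+0.01j], [0.14+0.19j, 0.05+0.05j, -0.07-0.12j, -0.09-0.10j, 0.01-0.10j], [(0.14+0.1j), (0.05+0.02j), -0.07-0.07j, (-0.08-0.05j), -0.02-0.07j]] + [[(-0+0j),(-0+0j),-0.00-0.00j,0.00-0.00j,(-0+0j)], [-0.00+0.00j,-0.00+0.00j,(-0-0j),-0j,(-0+0j)], [(-0+0j),-0.00+0.00j,-0.01-0.00j,-0j,-0.00+0.00j], [-0.00+0.00j,(-0+0j),-0.00-0.00j,0.00-0.00j,(-0+0j)], [-0j,0.00-0.00j,0j,(-0+0j),-0j]]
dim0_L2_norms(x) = [0.32, 0.59, 0.32, 0.46, 0.78]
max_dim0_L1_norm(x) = 1.25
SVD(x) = [[-0.13, -0.37, -0.48, 0.54, 0.56], [-0.69, 0.3, 0.5, 0.03, 0.43], [0.12, -0.59, 0.19, -0.65, 0.42], [-0.70, -0.4, -0.28, -0.18, -0.49], [-0.1, 0.52, -0.63, -0.51, 0.26]] @ diag([1.0268910662556916, 0.4626029065952787, 0.29859311040959474, 0.005252537199845491, 0.0028025207826342237]) @ [[-0.11, -0.51, -0.11, 0.42, -0.74], [0.47, 0.49, -0.64, -0.07, -0.35], [-0.67, 0.51, -0.18, 0.50, 0.06], [-0.34, 0.32, 0.36, -0.59, -0.55], [-0.45, -0.37, -0.64, -0.47, 0.14]]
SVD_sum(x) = [[0.01, 0.07, 0.01, -0.06, 0.1], [0.08, 0.36, 0.08, -0.30, 0.52], [-0.01, -0.06, -0.01, 0.05, -0.09], [0.08, 0.36, 0.08, -0.3, 0.53], [0.01, 0.05, 0.01, -0.04, 0.07]] + [[-0.08, -0.08, 0.11, 0.01, 0.06], [0.06, 0.07, -0.09, -0.01, -0.05], [-0.13, -0.14, 0.18, 0.02, 0.1], [-0.09, -0.09, 0.12, 0.01, 0.06], [0.11, 0.12, -0.15, -0.02, -0.08]] + [[0.1, -0.07, 0.03, -0.07, -0.01], [-0.10, 0.08, -0.03, 0.07, 0.01], [-0.04, 0.03, -0.01, 0.03, 0.0], [0.06, -0.04, 0.02, -0.04, -0.00], [0.13, -0.1, 0.03, -0.09, -0.01]] + [[-0.0, 0.00, 0.0, -0.00, -0.00], [-0.0, 0.0, 0.0, -0.0, -0.00], [0.00, -0.00, -0.0, 0.00, 0.0], [0.0, -0.00, -0.0, 0.0, 0.00], [0.00, -0.0, -0.00, 0.00, 0.00]] + [[-0.00, -0.00, -0.00, -0.0, 0.0], [-0.00, -0.00, -0.0, -0.00, 0.0], [-0.0, -0.0, -0.0, -0.0, 0.0], [0.00, 0.00, 0.0, 0.00, -0.00], [-0.0, -0.0, -0.0, -0.00, 0.0]]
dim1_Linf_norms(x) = [0.15, 0.5, 0.18, 0.59, 0.25]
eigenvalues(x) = [(0.44+0j), (-0.18+0j), (0.04+0.05j), (0.04-0.05j), (-0.01+0j)]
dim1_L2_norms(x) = [0.26, 0.73, 0.31, 0.75, 0.32]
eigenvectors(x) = [[(-0.35+0j), 0.47+0.00j, 0.50+0.15j, 0.50-0.15j, 0.39+0.00j], [(0.89+0j), (0.24+0j), -0.16-0.18j, (-0.16+0.18j), 0.42+0.00j], [(-0.26+0j), (0.12+0j), (-0.03-0.06j), -0.03+0.06j, (0.69+0j)], [0.14+0.00j, 0.84+0.00j, (0.66+0j), 0.66-0.00j, 0.36+0.00j], [-0.04+0.00j, 0.04+0.00j, (0.44+0.14j), 0.44-0.14j, (-0.25+0j)]]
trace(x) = 0.33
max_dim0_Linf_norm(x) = 0.59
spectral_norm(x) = 1.03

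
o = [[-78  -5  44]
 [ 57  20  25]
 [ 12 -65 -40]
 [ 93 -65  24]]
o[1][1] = 20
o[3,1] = -65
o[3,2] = 24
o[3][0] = 93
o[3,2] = 24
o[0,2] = 44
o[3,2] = 24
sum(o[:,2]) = 53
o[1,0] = 57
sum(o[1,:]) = 102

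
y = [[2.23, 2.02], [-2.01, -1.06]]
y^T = [[2.23,-2.01], [2.02,-1.06]]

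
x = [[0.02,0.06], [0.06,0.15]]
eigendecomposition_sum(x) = [[-0.00, 0.00], [0.00, -0.00]] + [[0.02, 0.06], [0.06, 0.15]]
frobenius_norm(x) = 0.17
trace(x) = 0.17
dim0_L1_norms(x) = [0.08, 0.21]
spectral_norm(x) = 0.17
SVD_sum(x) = [[0.02,  0.06],[0.06,  0.15]] + [[-0.00,0.00],[0.0,-0.0]]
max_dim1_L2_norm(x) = 0.16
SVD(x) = [[-0.36, -0.93], [-0.93, 0.36]] @ diag([0.17345903006477065, 0.003459030064770652]) @ [[-0.36, -0.93], [0.93, -0.36]]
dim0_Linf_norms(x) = [0.06, 0.15]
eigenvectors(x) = [[-0.93, -0.36], [0.36, -0.93]]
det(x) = -0.00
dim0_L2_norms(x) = [0.06, 0.16]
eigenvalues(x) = [-0.0, 0.17]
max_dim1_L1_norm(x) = 0.21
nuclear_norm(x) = 0.18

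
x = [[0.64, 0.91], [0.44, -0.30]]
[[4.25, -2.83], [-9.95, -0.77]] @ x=[[1.47,4.72], [-6.71,-8.82]]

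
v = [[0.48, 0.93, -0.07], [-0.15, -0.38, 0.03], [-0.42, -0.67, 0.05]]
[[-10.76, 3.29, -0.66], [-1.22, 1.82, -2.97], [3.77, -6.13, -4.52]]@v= [[-5.38,-10.81,0.82], [0.39,0.16,-0.01], [4.63,8.86,-0.67]]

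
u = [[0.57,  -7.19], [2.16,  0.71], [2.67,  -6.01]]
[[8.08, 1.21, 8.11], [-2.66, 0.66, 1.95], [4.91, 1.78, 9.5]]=u@[[-0.84, 0.35, 1.24], [-1.19, -0.14, -1.03]]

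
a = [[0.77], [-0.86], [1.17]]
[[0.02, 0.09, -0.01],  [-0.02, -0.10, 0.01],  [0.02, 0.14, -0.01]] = a @ [[0.02,0.12,-0.01]]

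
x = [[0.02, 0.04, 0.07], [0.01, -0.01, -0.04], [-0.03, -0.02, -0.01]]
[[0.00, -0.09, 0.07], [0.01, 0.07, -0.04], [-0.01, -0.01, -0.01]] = x @ [[-0.21, 1.79, -0.42],[0.85, -1.8, 0.96],[-0.41, -0.74, 0.57]]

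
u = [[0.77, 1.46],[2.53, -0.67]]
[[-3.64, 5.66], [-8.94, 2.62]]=u@[[-3.68, 1.81], [-0.55, 2.92]]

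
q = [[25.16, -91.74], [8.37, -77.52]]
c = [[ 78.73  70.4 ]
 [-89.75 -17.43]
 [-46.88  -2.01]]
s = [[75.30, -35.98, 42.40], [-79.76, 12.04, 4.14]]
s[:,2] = [42.4, 4.14]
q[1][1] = -77.52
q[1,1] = -77.52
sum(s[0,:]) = 81.72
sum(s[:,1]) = -23.939999999999998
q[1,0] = 8.37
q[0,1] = -91.74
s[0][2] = 42.4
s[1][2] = 4.14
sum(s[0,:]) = 81.72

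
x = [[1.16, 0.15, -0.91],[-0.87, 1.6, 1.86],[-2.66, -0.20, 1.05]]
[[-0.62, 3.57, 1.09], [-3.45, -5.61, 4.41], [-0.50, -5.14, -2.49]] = x@ [[0.99, 0.76, 0.87], [-3.26, 0.29, 2.8], [1.41, -2.91, 0.37]]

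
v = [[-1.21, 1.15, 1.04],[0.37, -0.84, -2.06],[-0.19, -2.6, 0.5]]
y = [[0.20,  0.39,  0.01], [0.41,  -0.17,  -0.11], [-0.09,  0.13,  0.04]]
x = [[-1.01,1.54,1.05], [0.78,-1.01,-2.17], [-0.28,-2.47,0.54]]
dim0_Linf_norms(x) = [1.01, 2.47, 2.17]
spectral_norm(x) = 3.41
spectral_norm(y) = 0.48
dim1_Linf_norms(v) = [1.21, 2.06, 2.6]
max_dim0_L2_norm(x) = 3.08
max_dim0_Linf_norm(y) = 0.41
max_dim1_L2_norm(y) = 0.46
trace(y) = 0.07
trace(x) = -1.48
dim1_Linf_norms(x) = [1.54, 2.17, 2.47]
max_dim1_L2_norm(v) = 2.65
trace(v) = -1.55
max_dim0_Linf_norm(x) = 2.47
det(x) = 3.93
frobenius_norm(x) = 4.16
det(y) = -0.00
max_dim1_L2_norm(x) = 2.54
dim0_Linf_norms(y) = [0.41, 0.39, 0.11]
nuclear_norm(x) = 6.23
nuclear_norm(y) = 0.93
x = y + v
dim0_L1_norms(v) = [1.77, 4.59, 3.6]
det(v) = 6.06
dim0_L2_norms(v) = [1.28, 2.96, 2.36]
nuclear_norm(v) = 6.30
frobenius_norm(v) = 4.00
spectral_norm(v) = 3.15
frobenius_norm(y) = 0.65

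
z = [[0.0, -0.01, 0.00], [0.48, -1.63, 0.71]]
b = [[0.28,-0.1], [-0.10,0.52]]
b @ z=[[-0.05, 0.16, -0.07], [0.25, -0.85, 0.37]]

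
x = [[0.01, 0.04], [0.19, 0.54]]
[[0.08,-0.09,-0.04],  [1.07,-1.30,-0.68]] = x@[[-0.24, -0.38, -2.05], [2.07, -2.27, -0.54]]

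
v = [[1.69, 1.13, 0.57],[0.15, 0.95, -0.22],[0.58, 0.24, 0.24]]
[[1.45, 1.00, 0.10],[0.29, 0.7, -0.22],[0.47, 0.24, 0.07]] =v @ [[0.81, 0.14, -0.14], [0.14, 0.70, -0.05], [-0.14, -0.05, 0.69]]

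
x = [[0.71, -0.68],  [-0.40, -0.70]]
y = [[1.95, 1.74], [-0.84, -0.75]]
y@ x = [[0.69, -2.54], [-0.30, 1.10]]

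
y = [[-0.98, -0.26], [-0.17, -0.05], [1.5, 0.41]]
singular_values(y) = [1.86, 0.01]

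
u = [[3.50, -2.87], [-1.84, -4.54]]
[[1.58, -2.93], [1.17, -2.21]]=u@ [[0.18, -0.33], [-0.33, 0.62]]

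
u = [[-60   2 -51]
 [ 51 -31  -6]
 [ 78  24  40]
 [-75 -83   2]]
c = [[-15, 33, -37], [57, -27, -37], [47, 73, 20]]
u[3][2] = 2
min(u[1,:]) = -31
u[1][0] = 51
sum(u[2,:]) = 142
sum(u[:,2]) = -15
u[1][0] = 51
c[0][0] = -15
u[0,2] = -51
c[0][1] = 33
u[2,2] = 40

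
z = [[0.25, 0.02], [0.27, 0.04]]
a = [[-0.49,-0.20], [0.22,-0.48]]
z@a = [[-0.12, -0.06],  [-0.12, -0.07]]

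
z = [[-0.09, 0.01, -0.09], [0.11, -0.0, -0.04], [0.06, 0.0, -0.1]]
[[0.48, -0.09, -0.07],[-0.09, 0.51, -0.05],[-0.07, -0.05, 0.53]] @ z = [[-0.06, 0.0, -0.03], [0.06, -0.00, -0.01], [0.03, -0.00, -0.04]]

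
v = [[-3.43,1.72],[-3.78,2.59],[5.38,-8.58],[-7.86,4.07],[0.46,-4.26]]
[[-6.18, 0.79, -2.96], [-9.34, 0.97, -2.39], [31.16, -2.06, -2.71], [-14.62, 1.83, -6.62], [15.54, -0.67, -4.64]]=v @ [[-0.03,-0.16,1.49],[-3.65,0.14,1.25]]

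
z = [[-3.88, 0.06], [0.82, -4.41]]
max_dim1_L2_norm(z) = 4.49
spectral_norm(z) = 4.68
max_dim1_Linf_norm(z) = 4.41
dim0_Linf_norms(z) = [3.88, 4.41]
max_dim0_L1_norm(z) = 4.7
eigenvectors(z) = [[0.6, -0.10], [0.80, 1.0]]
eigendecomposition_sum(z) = [[-3.36, -0.33], [-4.51, -0.44]] + [[-0.52, 0.39], [5.33, -3.97]]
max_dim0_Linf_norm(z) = 4.41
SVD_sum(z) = [[-1.12, 1.79], [2.22, -3.53]] + [[-2.76, -1.73],  [-1.4, -0.88]]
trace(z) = -8.29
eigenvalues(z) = [-3.8, -4.49]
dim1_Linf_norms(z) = [3.88, 4.41]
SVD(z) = [[-0.45, 0.89], [0.89, 0.45]] @ diag([4.676021108734981, 3.648743152191572]) @ [[0.53,-0.85], [-0.85,-0.53]]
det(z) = 17.06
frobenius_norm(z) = 5.93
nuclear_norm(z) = 8.32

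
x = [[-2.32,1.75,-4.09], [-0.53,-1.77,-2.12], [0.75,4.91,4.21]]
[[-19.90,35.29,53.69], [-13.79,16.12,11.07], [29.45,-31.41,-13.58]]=x @ [[5.18, -11.40, -6.85],[2.60, -2.05, 4.54],[3.04, -3.04, -7.3]]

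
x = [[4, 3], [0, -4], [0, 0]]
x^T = [[4, 0, 0], [3, -4, 0]]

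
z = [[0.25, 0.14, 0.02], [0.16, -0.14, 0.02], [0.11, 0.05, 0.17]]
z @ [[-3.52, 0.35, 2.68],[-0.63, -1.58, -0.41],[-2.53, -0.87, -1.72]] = [[-1.02, -0.15, 0.58], [-0.53, 0.26, 0.45], [-0.85, -0.19, -0.02]]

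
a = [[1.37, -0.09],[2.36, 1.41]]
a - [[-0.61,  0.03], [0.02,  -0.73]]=[[1.98, -0.12], [2.34, 2.14]]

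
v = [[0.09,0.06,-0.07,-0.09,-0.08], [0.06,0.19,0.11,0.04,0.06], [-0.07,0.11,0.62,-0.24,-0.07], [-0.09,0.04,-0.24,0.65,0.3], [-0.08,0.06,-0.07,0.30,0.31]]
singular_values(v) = [0.99, 0.54, 0.21, 0.13, 0.01]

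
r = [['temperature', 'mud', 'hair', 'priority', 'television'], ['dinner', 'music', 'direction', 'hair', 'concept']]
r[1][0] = 'dinner'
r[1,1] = 'music'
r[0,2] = 'hair'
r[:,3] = ['priority', 'hair']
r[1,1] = 'music'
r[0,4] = 'television'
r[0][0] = 'temperature'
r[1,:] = ['dinner', 'music', 'direction', 'hair', 'concept']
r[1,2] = 'direction'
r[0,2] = 'hair'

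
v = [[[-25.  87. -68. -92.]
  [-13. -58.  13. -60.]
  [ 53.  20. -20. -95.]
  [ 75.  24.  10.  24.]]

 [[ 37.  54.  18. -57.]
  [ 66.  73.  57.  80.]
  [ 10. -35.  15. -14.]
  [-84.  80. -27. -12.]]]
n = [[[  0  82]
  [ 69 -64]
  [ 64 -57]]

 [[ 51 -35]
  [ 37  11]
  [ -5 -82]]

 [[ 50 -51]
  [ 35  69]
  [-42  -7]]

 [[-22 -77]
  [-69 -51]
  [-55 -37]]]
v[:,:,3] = [[-92.0, -60.0, -95.0, 24.0], [-57.0, 80.0, -14.0, -12.0]]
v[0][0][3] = -92.0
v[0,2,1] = 20.0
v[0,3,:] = [75.0, 24.0, 10.0, 24.0]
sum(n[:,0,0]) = 79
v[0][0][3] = -92.0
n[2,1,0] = 35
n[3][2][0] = -55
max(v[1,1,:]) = 80.0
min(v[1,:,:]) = -84.0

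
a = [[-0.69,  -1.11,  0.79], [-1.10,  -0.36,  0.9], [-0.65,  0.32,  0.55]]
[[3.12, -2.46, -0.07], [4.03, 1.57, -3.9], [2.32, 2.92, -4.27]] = a @ [[-2.05, -3.14, 1.89], [-0.18, 3.75, -3.57], [1.90, -0.59, -3.45]]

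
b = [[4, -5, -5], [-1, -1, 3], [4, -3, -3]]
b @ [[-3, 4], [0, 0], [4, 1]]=[[-32, 11], [15, -1], [-24, 13]]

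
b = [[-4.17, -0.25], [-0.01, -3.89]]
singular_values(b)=[4.22, 3.84]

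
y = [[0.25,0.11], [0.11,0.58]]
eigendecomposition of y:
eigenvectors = [[-0.96, -0.29], [0.29, -0.96]]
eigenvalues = [0.22, 0.61]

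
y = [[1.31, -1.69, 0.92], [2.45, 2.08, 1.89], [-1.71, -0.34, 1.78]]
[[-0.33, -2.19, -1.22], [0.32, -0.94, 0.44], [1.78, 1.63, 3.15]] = y @ [[-0.46,-0.97,-0.96],[0.16,0.60,0.49],[0.59,0.1,0.94]]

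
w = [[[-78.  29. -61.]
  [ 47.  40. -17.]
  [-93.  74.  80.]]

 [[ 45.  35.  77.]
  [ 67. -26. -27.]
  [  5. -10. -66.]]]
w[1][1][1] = -26.0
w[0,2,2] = 80.0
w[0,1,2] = -17.0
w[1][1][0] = 67.0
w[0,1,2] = -17.0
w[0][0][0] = -78.0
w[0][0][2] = -61.0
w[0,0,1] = 29.0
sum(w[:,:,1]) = 142.0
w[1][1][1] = -26.0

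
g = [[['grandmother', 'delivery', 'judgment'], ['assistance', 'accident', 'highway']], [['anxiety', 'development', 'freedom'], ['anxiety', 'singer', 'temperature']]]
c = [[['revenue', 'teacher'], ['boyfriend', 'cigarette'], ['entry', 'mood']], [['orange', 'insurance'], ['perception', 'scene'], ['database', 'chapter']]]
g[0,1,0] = 'assistance'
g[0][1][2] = 'highway'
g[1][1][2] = 'temperature'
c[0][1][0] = 'boyfriend'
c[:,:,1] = [['teacher', 'cigarette', 'mood'], ['insurance', 'scene', 'chapter']]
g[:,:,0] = [['grandmother', 'assistance'], ['anxiety', 'anxiety']]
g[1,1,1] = 'singer'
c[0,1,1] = 'cigarette'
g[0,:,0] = ['grandmother', 'assistance']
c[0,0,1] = 'teacher'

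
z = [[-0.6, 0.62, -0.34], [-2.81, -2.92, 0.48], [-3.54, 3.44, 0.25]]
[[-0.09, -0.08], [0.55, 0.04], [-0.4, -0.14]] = z @[[-0.03, 0.03], [-0.15, -0.02], [0.05, 0.14]]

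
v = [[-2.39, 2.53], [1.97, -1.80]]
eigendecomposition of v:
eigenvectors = [[-0.79,-0.70], [0.61,-0.71]]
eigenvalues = [-4.35, 0.16]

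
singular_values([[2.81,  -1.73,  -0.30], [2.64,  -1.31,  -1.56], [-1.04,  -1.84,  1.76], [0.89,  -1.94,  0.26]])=[4.9, 3.14, 0.63]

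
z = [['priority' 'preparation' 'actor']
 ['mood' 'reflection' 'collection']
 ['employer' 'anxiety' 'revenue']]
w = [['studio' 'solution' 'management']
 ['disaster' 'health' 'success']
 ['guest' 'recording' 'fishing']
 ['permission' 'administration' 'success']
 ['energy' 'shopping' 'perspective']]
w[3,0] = 'permission'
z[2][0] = 'employer'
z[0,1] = 'preparation'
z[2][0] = 'employer'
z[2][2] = 'revenue'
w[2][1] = 'recording'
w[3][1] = 'administration'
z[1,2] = 'collection'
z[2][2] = 'revenue'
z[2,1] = 'anxiety'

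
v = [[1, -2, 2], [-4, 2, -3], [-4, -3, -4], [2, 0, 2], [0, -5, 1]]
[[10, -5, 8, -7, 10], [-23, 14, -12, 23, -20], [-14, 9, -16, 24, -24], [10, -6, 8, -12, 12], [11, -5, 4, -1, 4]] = v@[[4, -3, 0, -5, 2], [-2, 1, 0, 0, 0], [1, 0, 4, -1, 4]]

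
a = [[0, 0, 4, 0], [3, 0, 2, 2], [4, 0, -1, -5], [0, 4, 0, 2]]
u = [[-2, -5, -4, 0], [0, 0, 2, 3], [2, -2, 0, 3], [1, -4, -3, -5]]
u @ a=[[-31, 0, -14, 10], [8, 12, -2, -4], [-6, 12, 4, 2], [-24, -20, -1, -3]]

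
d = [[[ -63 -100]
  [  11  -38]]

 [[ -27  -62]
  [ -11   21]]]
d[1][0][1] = -62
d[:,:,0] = [[-63, 11], [-27, -11]]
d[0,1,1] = -38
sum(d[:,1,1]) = -17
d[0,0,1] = -100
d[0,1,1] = -38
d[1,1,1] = 21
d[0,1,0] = 11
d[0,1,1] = -38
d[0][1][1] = -38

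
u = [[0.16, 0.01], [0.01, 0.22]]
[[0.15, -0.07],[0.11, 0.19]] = u@[[0.88,  -0.48], [0.48,  0.88]]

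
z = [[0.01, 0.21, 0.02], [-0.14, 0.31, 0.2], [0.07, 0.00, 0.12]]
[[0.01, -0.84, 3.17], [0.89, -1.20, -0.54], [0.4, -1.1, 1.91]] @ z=[[0.34, -0.26, 0.21], [0.14, -0.19, -0.29], [0.29, -0.26, 0.02]]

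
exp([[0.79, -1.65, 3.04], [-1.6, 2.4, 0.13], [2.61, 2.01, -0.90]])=[[16.03, -5.02, 11.66],[-18.19, 16.85, -10.58],[2.78, 5.5, 3.59]]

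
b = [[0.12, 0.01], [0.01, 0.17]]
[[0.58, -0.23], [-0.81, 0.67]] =b@ [[5.22, -2.24], [-5.08, 4.05]]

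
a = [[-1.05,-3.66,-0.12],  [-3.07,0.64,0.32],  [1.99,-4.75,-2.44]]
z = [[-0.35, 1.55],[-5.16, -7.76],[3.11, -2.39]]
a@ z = [[18.88, 27.06], [-1.23, -10.49], [16.23, 45.78]]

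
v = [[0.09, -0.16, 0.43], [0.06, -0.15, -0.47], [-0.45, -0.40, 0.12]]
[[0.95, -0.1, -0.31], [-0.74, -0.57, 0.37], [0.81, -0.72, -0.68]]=v@[[-0.33,-0.07,0.95], [-1.10,2.05,0.39], [1.88,0.55,-0.78]]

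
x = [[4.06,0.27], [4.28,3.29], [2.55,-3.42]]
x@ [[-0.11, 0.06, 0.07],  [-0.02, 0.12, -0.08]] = [[-0.45,0.28,0.26], [-0.54,0.65,0.04], [-0.21,-0.26,0.45]]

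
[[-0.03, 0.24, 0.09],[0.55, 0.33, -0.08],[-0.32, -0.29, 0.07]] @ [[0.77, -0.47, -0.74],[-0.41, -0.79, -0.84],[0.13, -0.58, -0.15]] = [[-0.11, -0.23, -0.19],[0.28, -0.47, -0.67],[-0.12, 0.34, 0.47]]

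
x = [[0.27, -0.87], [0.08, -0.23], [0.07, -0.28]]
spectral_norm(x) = 0.99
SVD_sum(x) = [[0.27,-0.87], [0.07,-0.23], [0.08,-0.28]] + [[0.00,0.0], [0.01,0.00], [-0.01,-0.0]]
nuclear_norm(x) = 1.00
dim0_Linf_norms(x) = [0.27, 0.87]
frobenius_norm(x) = 0.99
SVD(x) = [[-0.92,-0.14], [-0.25,-0.5], [-0.29,0.86]] @ diag([0.9859406714264675, 0.017916261527645142]) @ [[-0.29, 0.96], [-0.96, -0.29]]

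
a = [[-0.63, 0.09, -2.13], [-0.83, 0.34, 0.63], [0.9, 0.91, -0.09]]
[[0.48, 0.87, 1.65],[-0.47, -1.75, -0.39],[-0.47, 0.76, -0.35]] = a @[[0.09, 1.28, -0.19], [-0.63, -0.51, -0.27], [-0.28, -0.81, -0.73]]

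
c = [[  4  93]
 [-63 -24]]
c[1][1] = -24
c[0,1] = 93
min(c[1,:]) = -63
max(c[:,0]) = 4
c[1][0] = -63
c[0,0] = 4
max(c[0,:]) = 93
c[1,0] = -63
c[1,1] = -24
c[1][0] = -63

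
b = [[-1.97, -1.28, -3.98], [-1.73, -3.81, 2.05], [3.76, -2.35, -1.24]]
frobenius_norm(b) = 8.02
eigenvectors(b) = [[0.01-0.62j, (0.01+0.62j), (0.49+0j)], [0.03+0.35j, 0.03-0.35j, 0.87+0.00j], [(-0.7+0j), (-0.7-0j), 0.05+0.00j]]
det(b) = -99.11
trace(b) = -7.02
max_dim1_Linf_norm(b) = 3.98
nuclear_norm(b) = 13.88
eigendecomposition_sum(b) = [[-0.42+1.70j, 0.36-0.93j, (-1.93-0.57j)], [(0.13-0.98j), (-0.14+0.54j), (1.12+0.2j)], [(1.94+0.45j), (-1.06-0.39j), (-0.61+2.22j)]] + [[-0.42-1.70j, (0.36+0.93j), (-1.93+0.57j)], [(0.13+0.98j), -0.14-0.54j, 1.12-0.20j], [(1.94-0.45j), (-1.06+0.39j), -0.61-2.22j]] + [[-1.13+0.00j, (-2+0j), -0.11-0.00j], [-1.99+0.00j, -3.52+0.00j, -0.20-0.00j], [(-0.12+0j), -0.22+0.00j, (-0.01-0j)]]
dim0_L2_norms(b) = [4.58, 4.66, 4.65]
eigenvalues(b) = [(-1.18+4.46j), (-1.18-4.46j), (-4.66+0j)]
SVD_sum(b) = [[0.11,-2.66,-2.25], [0.05,-1.16,-0.99], [0.09,-2.07,-1.75]] + [[0.39,  0.4,  -0.46], [-2.36,  -2.42,  2.74], [0.82,  0.84,  -0.95]] + [[-2.48, 0.97, -1.27], [0.58, -0.23, 0.3], [2.85, -1.12, 1.47]]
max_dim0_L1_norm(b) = 7.46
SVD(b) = [[0.75, -0.16, -0.65], [0.33, 0.93, 0.15], [0.58, -0.32, 0.75]] @ diag([4.672554200302012, 4.660788186212698, 4.55117465370207]) @ [[0.03,-0.76,-0.65], [-0.54,-0.56,0.63], [0.84,-0.33,0.43]]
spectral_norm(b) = 4.67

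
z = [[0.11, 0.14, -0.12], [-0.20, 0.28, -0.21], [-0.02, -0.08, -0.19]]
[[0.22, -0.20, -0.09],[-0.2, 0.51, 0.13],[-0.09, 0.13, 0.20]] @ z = [[0.07, -0.02, 0.03], [-0.13, 0.10, -0.11], [-0.04, 0.01, -0.05]]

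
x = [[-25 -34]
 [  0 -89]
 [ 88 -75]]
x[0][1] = -34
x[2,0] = 88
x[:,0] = [-25, 0, 88]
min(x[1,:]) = -89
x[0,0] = -25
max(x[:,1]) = -34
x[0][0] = -25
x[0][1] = -34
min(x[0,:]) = -34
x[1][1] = -89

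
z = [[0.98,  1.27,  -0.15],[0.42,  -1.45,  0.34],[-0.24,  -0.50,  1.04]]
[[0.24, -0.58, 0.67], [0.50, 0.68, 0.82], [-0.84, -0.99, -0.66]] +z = [[1.22, 0.69, 0.52], [0.92, -0.77, 1.16], [-1.08, -1.49, 0.38]]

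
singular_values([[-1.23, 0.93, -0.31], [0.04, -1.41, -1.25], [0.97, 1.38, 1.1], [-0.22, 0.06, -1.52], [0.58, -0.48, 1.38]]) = [3.04, 2.1, 1.13]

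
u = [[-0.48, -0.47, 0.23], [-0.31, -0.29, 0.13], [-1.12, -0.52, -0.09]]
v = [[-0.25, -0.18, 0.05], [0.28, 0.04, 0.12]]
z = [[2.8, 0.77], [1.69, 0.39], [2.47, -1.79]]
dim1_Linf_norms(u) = [0.48, 0.31, 1.12]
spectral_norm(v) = 0.41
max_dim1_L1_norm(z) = 4.26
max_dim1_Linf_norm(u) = 1.12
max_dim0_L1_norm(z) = 6.96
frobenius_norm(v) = 0.44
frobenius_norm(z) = 4.55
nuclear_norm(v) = 0.57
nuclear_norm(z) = 6.06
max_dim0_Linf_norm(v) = 0.28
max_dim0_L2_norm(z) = 4.1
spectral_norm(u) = 1.45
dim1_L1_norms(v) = [0.48, 0.44]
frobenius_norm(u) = 1.49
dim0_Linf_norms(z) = [2.8, 1.79]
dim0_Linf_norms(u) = [1.12, 0.52, 0.23]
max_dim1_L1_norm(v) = 0.48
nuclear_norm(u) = 1.81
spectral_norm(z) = 4.12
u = z @ v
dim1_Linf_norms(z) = [2.8, 1.69, 2.47]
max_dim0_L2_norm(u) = 1.26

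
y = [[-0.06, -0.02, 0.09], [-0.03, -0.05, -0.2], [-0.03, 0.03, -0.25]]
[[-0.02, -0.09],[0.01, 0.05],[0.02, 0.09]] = y@[[0.16, 0.76], [0.04, 0.19], [-0.09, -0.42]]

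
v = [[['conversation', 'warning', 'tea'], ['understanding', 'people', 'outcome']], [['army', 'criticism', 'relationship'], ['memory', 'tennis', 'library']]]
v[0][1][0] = 'understanding'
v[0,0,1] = 'warning'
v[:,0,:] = [['conversation', 'warning', 'tea'], ['army', 'criticism', 'relationship']]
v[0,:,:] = [['conversation', 'warning', 'tea'], ['understanding', 'people', 'outcome']]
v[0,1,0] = 'understanding'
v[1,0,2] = 'relationship'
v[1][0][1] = 'criticism'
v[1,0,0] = 'army'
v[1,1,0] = 'memory'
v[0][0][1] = 'warning'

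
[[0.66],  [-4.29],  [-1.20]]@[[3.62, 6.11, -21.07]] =[[2.39, 4.03, -13.91], [-15.53, -26.21, 90.39], [-4.34, -7.33, 25.28]]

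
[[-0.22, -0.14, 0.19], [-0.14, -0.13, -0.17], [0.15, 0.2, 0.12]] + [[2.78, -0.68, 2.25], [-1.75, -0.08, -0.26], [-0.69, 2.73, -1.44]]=[[2.56, -0.82, 2.44], [-1.89, -0.21, -0.43], [-0.54, 2.93, -1.32]]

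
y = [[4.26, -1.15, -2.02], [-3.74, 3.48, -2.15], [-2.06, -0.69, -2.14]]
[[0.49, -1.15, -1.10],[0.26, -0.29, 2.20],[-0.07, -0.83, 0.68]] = y@ [[0.1, -0.05, -0.26], [0.12, 0.11, 0.26], [-0.1, 0.40, -0.15]]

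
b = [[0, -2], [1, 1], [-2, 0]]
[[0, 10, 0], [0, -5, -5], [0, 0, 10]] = b @ [[0, 0, -5], [0, -5, 0]]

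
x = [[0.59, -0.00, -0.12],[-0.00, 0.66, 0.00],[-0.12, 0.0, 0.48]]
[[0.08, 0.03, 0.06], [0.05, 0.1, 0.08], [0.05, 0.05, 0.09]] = x @ [[0.17,0.07,0.15], [0.07,0.15,0.12], [0.15,0.12,0.23]]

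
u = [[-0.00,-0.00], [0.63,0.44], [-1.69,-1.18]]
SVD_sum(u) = [[-0.00, -0.0],[0.63, 0.44],[-1.69, -1.18]] + [[0.0,-0.00], [-0.0,0.0], [-0.0,0.0]]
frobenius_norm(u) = 2.20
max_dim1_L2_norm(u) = 2.06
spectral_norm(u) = 2.20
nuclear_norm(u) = 2.20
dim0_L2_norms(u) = [1.8, 1.26]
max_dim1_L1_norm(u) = 2.87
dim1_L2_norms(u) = [0.0, 0.77, 2.06]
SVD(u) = [[-0.00, 0.0], [0.35, -0.94], [-0.94, -0.35]] @ diag([2.1997727136533514, 9.091848387733067e-05]) @ [[0.82,0.57], [0.57,-0.82]]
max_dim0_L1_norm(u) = 2.32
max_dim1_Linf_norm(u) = 1.69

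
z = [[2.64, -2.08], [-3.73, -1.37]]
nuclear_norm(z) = 7.06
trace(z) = 1.27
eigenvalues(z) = [4.07, -2.8]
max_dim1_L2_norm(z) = 3.97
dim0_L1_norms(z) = [6.37, 3.45]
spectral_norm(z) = 4.57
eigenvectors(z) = [[0.82, 0.36], [-0.57, 0.93]]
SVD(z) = [[-0.59,0.81], [0.81,0.59]] @ diag([4.570819119398935, 2.488656781827727]) @ [[-1.00,0.03], [-0.03,-1.00]]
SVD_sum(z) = [[2.69, -0.07],  [-3.69, 0.10]] + [[-0.05, -2.01], [-0.04, -1.47]]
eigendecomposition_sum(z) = [[3.22, -1.23], [-2.21, 0.85]] + [[-0.58, -0.85], [-1.52, -2.22]]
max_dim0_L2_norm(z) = 4.57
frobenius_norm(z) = 5.20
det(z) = -11.38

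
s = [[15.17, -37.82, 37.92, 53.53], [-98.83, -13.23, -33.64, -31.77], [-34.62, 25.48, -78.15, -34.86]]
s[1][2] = -33.64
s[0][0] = 15.17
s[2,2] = -78.15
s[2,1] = 25.48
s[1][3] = -31.77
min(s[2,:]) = -78.15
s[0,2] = 37.92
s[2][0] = -34.62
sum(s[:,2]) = -73.87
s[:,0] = [15.17, -98.83, -34.62]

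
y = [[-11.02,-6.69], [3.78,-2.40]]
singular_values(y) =[13.06, 3.96]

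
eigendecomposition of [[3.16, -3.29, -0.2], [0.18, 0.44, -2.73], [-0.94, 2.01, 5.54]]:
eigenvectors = [[(-0.7+0j), (-0.7-0j), (0.84+0j)], [(0.19+0.36j), 0.19-0.36j, 0.54+0.00j], [-0.10-0.58j, (-0.1+0.58j), (-0.07+0j)]]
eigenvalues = [(4.04+1.53j), (4.04-1.53j), (1.06+0j)]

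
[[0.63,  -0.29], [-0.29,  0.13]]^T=[[0.63, -0.29], [-0.29, 0.13]]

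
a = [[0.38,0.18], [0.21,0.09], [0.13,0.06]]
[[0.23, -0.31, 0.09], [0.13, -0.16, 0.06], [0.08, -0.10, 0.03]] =a@ [[0.62, -0.52, 0.76], [-0.04, -0.6, -1.12]]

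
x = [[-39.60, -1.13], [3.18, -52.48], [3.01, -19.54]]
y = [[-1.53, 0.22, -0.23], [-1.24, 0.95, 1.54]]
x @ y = [[61.99,  -9.79,  7.37],[60.21,  -49.16,  -81.55],[19.62,  -17.9,  -30.78]]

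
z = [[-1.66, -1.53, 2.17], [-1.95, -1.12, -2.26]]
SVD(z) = [[0.13,0.99], [0.99,-0.13]] @ diag([3.1891062296631394, 3.1304155404552527]) @ [[-0.67, -0.41, -0.62],[-0.45, -0.44, 0.78]]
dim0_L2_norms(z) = [2.56, 1.9, 3.13]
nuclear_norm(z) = 6.32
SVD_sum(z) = [[-0.27,-0.16,-0.25], [-2.13,-1.29,-1.95]] + [[-1.39, -1.37, 2.42],[0.18, 0.17, -0.31]]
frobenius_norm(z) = 4.47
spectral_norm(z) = 3.19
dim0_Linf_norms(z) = [1.95, 1.53, 2.26]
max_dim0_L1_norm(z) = 4.43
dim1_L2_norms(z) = [3.13, 3.19]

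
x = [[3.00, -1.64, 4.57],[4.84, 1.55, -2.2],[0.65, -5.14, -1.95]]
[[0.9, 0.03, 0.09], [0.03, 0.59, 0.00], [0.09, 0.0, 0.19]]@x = [[2.90, -1.89, 3.87], [2.95, 0.87, -1.16], [0.39, -1.12, 0.04]]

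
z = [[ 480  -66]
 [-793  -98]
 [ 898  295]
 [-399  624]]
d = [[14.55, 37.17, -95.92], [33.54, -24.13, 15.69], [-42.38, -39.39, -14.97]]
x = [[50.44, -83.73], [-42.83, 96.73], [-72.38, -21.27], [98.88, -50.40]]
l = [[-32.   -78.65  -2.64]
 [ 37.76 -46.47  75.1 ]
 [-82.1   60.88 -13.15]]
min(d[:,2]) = -95.92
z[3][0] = -399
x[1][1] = 96.73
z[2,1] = 295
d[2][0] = -42.38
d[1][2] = 15.69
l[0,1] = -78.65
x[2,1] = -21.27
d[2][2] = -14.97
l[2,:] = [-82.1, 60.88, -13.15]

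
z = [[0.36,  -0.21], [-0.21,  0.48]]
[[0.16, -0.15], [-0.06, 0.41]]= z @ [[0.51,0.10], [0.1,0.9]]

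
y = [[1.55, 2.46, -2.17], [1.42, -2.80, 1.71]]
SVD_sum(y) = [[0.08,2.66,-1.96], [-0.08,-2.6,1.92]] + [[1.47,-0.20,-0.21], [1.5,-0.20,-0.21]]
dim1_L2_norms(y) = [3.63, 3.57]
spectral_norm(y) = 4.62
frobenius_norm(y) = 5.09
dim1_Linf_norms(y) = [2.46, 2.8]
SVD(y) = [[-0.72, 0.7], [0.7, 0.72]] @ diag([4.622945758964392, 2.138193749329825]) @ [[-0.03, -0.8, 0.59],[0.98, -0.13, -0.14]]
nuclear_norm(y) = 6.76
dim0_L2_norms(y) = [2.1, 3.73, 2.76]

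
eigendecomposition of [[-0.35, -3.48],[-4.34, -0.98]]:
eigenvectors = [[0.7, 0.64], [-0.72, 0.77]]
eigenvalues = [3.23, -4.56]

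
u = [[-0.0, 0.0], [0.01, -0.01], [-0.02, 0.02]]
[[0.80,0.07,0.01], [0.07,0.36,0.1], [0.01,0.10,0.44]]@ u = [[0.0, -0.0], [0.00, -0.00], [-0.01, 0.01]]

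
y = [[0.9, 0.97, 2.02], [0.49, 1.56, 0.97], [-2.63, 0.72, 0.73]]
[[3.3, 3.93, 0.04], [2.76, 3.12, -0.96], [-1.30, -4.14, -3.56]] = y@ [[0.97, 2.01, 1.09], [1.02, 1.02, -0.95], [0.71, 0.56, -0.01]]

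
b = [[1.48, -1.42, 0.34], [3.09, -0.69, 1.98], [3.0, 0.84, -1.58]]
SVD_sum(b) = [[1.64,-0.20,0.25],  [3.35,-0.41,0.52],  [2.55,-0.31,0.39]] + [[-0.14, -0.35, 0.6],  [-0.27, -0.71, 1.21],  [0.45, 1.15, -1.97]] + [[-0.03,-0.87,-0.51], [0.01,0.43,0.25], [-0.0,-0.0,-0.0]]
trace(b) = -0.79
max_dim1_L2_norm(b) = 3.73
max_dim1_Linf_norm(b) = 3.09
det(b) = -14.63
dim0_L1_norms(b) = [7.57, 2.95, 3.9]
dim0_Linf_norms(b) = [3.09, 1.42, 1.98]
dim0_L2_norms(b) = [4.55, 1.79, 2.56]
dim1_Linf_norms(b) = [1.48, 3.09, 3.0]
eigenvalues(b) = [(1.02+2.04j), (1.02-2.04j), (-2.82+0j)]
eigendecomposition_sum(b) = [[(0.81+0.8j), (-0.56+0.14j), (-0.09+0.29j)], [(1.7-0.99j), (-0.02+0.99j), 0.43+0.29j], [1.22-0.35j, -0.17+0.61j, (0.22+0.25j)]] + [[0.81-0.80j,(-0.56-0.14j),(-0.09-0.29j)], [1.70+0.99j,-0.02-0.99j,(0.43-0.29j)], [1.22+0.35j,(-0.17-0.61j),0.22-0.25j]] + [[-0.15-0.00j, -0.31+0.00j, (0.53-0j)], [-0.31-0.00j, (-0.65+0j), 1.12-0.00j], [0.57+0.00j, 1.18-0.00j, (-2.03+0j)]]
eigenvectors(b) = [[(-0.12-0.42j), (-0.12+0.42j), (-0.22+0j)],[(-0.76+0j), -0.76-0.00j, -0.47+0.00j],[-0.47-0.12j, -0.47+0.12j, 0.85+0.00j]]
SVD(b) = [[-0.36,-0.25,-0.9], [-0.74,-0.51,0.44], [-0.56,0.83,-0.00]] @ diag([4.608491425847295, 2.822371881452007, 1.12473274189072]) @ [[-0.98,0.12,-0.15], [0.19,0.50,-0.85], [0.03,0.86,0.51]]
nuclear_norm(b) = 8.56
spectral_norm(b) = 4.61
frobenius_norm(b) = 5.52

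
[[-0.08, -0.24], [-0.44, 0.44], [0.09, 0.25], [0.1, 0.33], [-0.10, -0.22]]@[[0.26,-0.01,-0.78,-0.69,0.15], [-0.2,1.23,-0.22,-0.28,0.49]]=[[0.03, -0.29, 0.12, 0.12, -0.13], [-0.2, 0.55, 0.25, 0.18, 0.15], [-0.03, 0.31, -0.13, -0.13, 0.14], [-0.04, 0.40, -0.15, -0.16, 0.18], [0.02, -0.27, 0.13, 0.13, -0.12]]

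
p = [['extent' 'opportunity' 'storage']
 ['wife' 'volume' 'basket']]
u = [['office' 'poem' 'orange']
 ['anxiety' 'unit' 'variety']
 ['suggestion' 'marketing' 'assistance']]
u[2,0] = 'suggestion'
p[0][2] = 'storage'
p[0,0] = 'extent'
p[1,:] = ['wife', 'volume', 'basket']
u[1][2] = 'variety'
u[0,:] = ['office', 'poem', 'orange']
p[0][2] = 'storage'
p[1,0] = 'wife'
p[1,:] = ['wife', 'volume', 'basket']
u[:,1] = ['poem', 'unit', 'marketing']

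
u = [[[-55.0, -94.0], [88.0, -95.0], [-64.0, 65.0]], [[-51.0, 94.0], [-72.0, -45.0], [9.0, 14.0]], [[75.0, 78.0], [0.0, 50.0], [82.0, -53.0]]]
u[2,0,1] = 78.0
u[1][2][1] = 14.0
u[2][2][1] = -53.0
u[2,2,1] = -53.0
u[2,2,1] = -53.0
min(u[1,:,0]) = -72.0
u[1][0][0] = -51.0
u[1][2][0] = 9.0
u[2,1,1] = 50.0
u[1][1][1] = -45.0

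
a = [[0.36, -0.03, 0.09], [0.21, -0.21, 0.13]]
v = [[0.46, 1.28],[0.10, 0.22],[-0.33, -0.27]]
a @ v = [[0.13, 0.43], [0.03, 0.19]]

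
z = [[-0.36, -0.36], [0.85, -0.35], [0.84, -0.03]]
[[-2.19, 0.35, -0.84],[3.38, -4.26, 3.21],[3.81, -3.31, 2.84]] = z @ [[4.59, -3.84, 3.35], [1.49, 2.86, -1.03]]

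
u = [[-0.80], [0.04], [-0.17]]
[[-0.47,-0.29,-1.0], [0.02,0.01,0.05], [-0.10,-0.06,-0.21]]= u @ [[0.59, 0.36, 1.25]]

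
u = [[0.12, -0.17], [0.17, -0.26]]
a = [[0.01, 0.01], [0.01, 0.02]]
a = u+[[-0.11, 0.18], [-0.16, 0.28]]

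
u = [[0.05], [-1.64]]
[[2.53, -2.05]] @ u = [[3.49]]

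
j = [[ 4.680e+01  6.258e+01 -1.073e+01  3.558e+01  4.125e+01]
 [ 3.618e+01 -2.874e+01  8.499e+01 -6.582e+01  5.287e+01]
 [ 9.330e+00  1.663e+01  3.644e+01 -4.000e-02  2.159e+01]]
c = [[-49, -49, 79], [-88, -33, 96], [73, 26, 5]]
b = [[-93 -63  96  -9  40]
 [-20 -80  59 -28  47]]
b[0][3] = -9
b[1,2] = 59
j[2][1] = 16.63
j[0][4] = 41.25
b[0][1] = -63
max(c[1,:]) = 96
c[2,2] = 5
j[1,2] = 84.99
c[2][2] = 5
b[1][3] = -28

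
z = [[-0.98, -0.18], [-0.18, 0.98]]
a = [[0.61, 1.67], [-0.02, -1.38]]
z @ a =[[-0.59, -1.39], [-0.13, -1.65]]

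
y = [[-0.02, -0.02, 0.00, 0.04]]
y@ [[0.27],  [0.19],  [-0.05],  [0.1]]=[[-0.01]]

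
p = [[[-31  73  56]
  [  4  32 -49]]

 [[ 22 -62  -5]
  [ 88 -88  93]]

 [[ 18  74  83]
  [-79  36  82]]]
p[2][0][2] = 83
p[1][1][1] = -88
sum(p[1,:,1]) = -150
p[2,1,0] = -79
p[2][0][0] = 18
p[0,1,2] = -49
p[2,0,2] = 83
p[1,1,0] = 88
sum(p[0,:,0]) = -27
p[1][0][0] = 22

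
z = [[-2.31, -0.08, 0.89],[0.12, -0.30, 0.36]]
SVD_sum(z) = [[-2.31, -0.08, 0.89],  [-0.03, -0.0, 0.01]] + [[-0.0, 0.0, -0.0], [0.15, -0.3, 0.35]]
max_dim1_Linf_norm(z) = 2.31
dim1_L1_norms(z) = [3.28, 0.78]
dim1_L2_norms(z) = [2.48, 0.48]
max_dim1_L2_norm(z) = 2.48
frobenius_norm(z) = 2.52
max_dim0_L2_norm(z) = 2.31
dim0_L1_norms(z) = [2.43, 0.38, 1.25]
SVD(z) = [[-1.0, -0.01], [-0.01, 1.00]] @ diag([2.4769669395338347, 0.4829438688464589]) @ [[0.93,0.03,-0.36], [0.3,-0.62,0.72]]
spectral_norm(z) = 2.48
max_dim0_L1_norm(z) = 2.43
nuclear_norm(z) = 2.96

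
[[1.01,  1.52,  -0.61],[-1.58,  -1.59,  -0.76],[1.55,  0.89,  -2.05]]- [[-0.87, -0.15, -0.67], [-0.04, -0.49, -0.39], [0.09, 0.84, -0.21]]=[[1.88, 1.67, 0.06], [-1.54, -1.1, -0.37], [1.46, 0.05, -1.84]]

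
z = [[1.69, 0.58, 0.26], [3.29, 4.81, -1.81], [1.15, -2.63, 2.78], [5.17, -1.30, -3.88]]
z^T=[[1.69, 3.29, 1.15, 5.17], [0.58, 4.81, -2.63, -1.3], [0.26, -1.81, 2.78, -3.88]]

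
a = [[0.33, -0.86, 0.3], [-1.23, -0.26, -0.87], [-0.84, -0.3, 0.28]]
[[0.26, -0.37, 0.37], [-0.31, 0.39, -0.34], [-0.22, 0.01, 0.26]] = a @ [[0.32,-0.19,-0.04], [-0.19,0.27,-0.26], [-0.04,-0.26,0.52]]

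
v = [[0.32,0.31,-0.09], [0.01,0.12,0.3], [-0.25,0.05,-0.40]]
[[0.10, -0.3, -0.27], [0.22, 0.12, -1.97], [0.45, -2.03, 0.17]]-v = [[-0.22, -0.61, -0.18], [0.21, 0.00, -2.27], [0.70, -2.08, 0.57]]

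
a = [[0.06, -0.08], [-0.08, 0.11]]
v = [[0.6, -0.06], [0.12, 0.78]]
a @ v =[[0.03, -0.07], [-0.03, 0.09]]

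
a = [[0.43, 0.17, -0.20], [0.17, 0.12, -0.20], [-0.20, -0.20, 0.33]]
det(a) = -0.001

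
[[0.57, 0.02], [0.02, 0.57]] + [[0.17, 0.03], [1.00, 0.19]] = [[0.74,0.05], [1.02,0.76]]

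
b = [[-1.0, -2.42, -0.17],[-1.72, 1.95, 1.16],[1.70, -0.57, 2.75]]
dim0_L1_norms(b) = [4.42, 4.94, 4.08]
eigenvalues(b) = [(-2.16+0j), (2.93+1.24j), (2.93-1.24j)]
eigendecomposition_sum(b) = [[(-1.64-0j),(-0.94-0j),0.17-0.00j], [-0.82-0.00j,(-0.47-0j),(0.08-0j)], [(0.47+0j),(0.27+0j),(-0.05+0j)]] + [[0.32+0.22j, (-0.74-0.04j), -0.17+0.71j], [(-0.45-0.49j), 1.21+0.33j, 0.54-1.12j], [(0.61-0.56j), -0.42+1.51j, (1.4+0.68j)]] + [[(0.32-0.22j), (-0.74+0.04j), (-0.17-0.71j)],[-0.45+0.49j, 1.21-0.33j, (0.54+1.12j)],[(0.61+0.56j), (-0.42-1.51j), (1.4-0.68j)]]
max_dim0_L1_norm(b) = 4.94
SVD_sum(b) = [[0.35, -0.3, 0.32], [-0.91, 0.77, -0.83], [1.84, -1.56, 1.67]] + [[-0.17,-1.59,-1.30], [0.18,1.62,1.32], [0.12,1.11,0.9]] + [[-1.18, -0.53, 0.81], [-0.98, -0.44, 0.67], [-0.26, -0.12, 0.18]]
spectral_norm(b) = 3.32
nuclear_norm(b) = 8.60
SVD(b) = [[0.17,  -0.63,  -0.76], [-0.44,  0.64,  -0.63], [0.88,  0.44,  -0.17]] @ diag([3.3235198540561575, 3.267535858213517, 2.0116225279568227]) @ [[0.63, -0.53, 0.57], [0.08, 0.77, 0.63], [0.77, 0.35, -0.53]]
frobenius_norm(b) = 5.08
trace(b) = 3.70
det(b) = -21.85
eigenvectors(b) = [[(0.87+0j), -0.08-0.34j, (-0.08+0.34j)], [(0.43+0j), 0.00+0.59j, 0.00-0.59j], [(-0.25+0j), -0.73+0.00j, (-0.73-0j)]]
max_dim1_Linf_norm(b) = 2.75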